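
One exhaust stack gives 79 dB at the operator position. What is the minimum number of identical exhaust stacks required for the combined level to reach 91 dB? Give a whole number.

N identical sources give L₁ + 10·log₁₀ N, so require 10·log₁₀ N ≥ 91 − 79 = 12.0 dB.
N ≥ 10^(12.0/10) = 15.849, so N = 16.

16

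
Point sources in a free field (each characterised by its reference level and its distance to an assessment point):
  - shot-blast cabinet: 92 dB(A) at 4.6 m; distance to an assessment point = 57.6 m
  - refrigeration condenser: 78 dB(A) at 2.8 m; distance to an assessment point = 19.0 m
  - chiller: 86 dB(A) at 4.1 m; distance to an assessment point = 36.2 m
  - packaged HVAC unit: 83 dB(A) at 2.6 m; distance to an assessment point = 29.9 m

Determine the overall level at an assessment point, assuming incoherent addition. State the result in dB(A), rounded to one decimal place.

Apply inverse-square spreading to bring every level to the receiver, then sum 10^(L/10).
shot-blast cabinet: 92 − 20·log₁₀(57.6/4.6) = 92 − 21.95 = 70.05 dB(A).
refrigeration condenser: 78 − 20·log₁₀(19.0/2.8) = 78 − 16.63 = 61.37 dB(A).
chiller: 86 − 20·log₁₀(36.2/4.1) = 86 − 18.92 = 67.08 dB(A).
packaged HVAC unit: 83 − 20·log₁₀(29.9/2.6) = 83 − 21.21 = 61.79 dB(A).
Σ 10^(L/10) = 1.809e+07 → L_total = 10·log₁₀(1.809e+07) = 72.58 dB(A).

72.6 dB(A)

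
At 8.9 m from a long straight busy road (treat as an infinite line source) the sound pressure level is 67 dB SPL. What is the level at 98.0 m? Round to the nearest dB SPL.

57 dB SPL

For a line source, L₂ = L₁ − 10·log₁₀(r₂/r₁).
L₂ = 67 − 10·log₁₀(98.0/8.9) = 67 − 10.418 = 56.58 dB SPL.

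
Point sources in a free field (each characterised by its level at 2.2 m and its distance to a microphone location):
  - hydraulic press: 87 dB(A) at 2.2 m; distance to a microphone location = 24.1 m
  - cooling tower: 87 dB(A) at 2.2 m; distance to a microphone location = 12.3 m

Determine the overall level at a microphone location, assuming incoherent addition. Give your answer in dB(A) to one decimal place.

First find each source's level at the receiver (point-source: −20·log₁₀(r/r_ref)), then combine on an intensity basis.
hydraulic press: 87 − 20·log₁₀(24.1/2.2) = 87 − 20.79 = 66.21 dB(A).
cooling tower: 87 − 20·log₁₀(12.3/2.2) = 87 − 14.95 = 72.05 dB(A).
Σ 10^(L/10) = 2.021e+07 → L_total = 10·log₁₀(2.021e+07) = 73.06 dB(A).

73.1 dB(A)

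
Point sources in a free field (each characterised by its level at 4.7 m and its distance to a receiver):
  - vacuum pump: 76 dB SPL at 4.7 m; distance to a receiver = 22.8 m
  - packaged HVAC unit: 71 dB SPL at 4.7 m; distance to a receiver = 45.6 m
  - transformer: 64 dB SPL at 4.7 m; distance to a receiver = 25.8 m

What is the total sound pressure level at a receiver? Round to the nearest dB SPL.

Apply inverse-square spreading to bring every level to the receiver, then sum 10^(L/10).
vacuum pump: 76 − 20·log₁₀(22.8/4.7) = 76 − 13.72 = 62.28 dB SPL.
packaged HVAC unit: 71 − 20·log₁₀(45.6/4.7) = 71 − 19.74 = 51.26 dB SPL.
transformer: 64 − 20·log₁₀(25.8/4.7) = 64 − 14.79 = 49.21 dB SPL.
Σ 10^(L/10) = 1.909e+06 → L_total = 10·log₁₀(1.909e+06) = 62.81 dB SPL.

63 dB SPL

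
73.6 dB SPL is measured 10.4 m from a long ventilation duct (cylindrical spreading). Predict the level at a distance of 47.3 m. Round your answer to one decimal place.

67.0 dB SPL

For a line source, L₂ = L₁ − 10·log₁₀(r₂/r₁).
L₂ = 73.6 − 10·log₁₀(47.3/10.4) = 73.6 − 6.578 = 67.02 dB SPL.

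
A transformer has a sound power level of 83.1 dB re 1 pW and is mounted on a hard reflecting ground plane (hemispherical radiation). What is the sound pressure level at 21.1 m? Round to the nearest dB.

The power spreads over a hemisphere of area 2π·r², so L_p = L_w − 10·log₁₀(2π·r²).
2π·r² = 2797 m², 10·log₁₀ of that is 34.467 dB.
L_p = 83.1 − 34.467 = 48.63 dB.

49 dB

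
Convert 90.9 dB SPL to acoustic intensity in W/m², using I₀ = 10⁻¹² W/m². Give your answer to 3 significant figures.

0.00123 W/m²

I/I₀ = 10^(90.9/10) = 1.23e+09, so I = 1.23e+09 × 10⁻¹² W/m².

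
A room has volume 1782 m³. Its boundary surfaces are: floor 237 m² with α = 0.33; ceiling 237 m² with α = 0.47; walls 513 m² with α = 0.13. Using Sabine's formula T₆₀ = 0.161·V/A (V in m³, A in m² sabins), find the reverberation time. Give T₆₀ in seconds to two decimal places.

A = Σ Sᵢαᵢ = 237·0.33 + 237·0.47 + 513·0.13 = 256.29 m².
T₆₀ = 0.161·V/A = 0.161·1782/256.29 = 1.119 s.

1.12 s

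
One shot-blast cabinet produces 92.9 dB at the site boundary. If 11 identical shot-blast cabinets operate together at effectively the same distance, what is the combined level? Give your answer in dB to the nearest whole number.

103 dB

With 11 equal, uncorrelated contributions the intensity is 11× that of one unit, giving a rise of 10·log₁₀ 11.
L_total = 92.9 + 10·log₁₀(11) = 92.9 + 10.414 = 103.31 dB.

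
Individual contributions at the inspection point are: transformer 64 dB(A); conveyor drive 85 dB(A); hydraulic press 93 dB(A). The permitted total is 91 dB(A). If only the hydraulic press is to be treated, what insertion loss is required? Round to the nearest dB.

Fixed contribution from the other sources: Σ 10^(L/10) = 10^(64/10) + 10^(85/10) = 3.187e+08 (85.03 dB(A)).
To meet 91 dB(A) overall, the treated hydraulic press may contribute at most 10^(91/10) − 3.187e+08 = 9.402e+08, i.e. 89.73 dB(A).
Required insertion loss = 93 − 89.73 = 3.27 dB.

3 dB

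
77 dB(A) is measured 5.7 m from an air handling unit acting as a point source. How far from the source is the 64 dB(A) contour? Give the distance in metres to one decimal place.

25.5 m

The 13.0 dB drop corresponds to a distance ratio of 10^(13.0/20) for a point source.
r₂ = 5.7·10^((77−64)/20) = 5.7·10^(13.0/20) = 25.46 m.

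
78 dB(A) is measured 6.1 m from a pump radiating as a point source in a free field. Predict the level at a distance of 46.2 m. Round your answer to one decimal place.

Point-source attenuation: ΔL = 20·log₁₀(r₂/r₁) = 20·log₁₀(46.2/6.1) = 17.586 dB.
L₂ = 78 − 20·log₁₀(46.2/6.1) = 78 − 17.586 = 60.41 dB(A).

60.4 dB(A)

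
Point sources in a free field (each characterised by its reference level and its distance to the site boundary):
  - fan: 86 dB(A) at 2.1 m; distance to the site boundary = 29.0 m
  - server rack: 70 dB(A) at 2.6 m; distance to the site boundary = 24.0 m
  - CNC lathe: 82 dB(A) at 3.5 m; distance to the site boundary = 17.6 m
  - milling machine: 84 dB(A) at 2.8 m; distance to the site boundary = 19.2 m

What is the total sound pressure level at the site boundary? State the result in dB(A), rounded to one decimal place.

Propagate each source to the receiver with L = L_ref − 20·log₁₀(r/r_ref), then add intensities.
fan: 86 − 20·log₁₀(29.0/2.1) = 86 − 22.80 = 63.20 dB(A).
server rack: 70 − 20·log₁₀(24.0/2.6) = 70 − 19.30 = 50.70 dB(A).
CNC lathe: 82 − 20·log₁₀(17.6/3.5) = 82 − 14.03 = 67.97 dB(A).
milling machine: 84 − 20·log₁₀(19.2/2.8) = 84 − 16.72 = 67.28 dB(A).
Σ 10^(L/10) = 1.381e+07 → L_total = 10·log₁₀(1.381e+07) = 71.40 dB(A).

71.4 dB(A)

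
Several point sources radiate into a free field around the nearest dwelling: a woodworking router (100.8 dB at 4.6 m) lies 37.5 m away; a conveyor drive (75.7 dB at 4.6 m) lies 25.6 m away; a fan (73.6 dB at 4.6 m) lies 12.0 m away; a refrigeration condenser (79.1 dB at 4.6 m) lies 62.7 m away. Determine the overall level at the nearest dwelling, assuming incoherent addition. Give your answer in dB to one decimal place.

82.7 dB

Apply inverse-square spreading to bring every level to the receiver, then sum 10^(L/10).
woodworking router: 100.8 − 20·log₁₀(37.5/4.6) = 100.8 − 18.23 = 82.57 dB.
conveyor drive: 75.7 − 20·log₁₀(25.6/4.6) = 75.7 − 14.91 = 60.79 dB.
fan: 73.6 − 20·log₁₀(12.0/4.6) = 73.6 − 8.33 = 65.27 dB.
refrigeration condenser: 79.1 − 20·log₁₀(62.7/4.6) = 79.1 − 22.69 = 56.41 dB.
Σ 10^(L/10) = 1.859e+08 → L_total = 10·log₁₀(1.859e+08) = 82.69 dB.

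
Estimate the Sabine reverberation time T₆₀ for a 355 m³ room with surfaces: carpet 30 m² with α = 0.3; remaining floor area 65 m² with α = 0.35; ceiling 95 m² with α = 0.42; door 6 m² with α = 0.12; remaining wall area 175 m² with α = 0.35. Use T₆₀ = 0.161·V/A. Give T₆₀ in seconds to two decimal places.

0.43 s

A = Σ Sᵢαᵢ = 30·0.3 + 65·0.35 + 95·0.42 + 6·0.12 + 175·0.35 = 133.62 m².
T₆₀ = 0.161 × 355 / 133.62 = 0.428 s.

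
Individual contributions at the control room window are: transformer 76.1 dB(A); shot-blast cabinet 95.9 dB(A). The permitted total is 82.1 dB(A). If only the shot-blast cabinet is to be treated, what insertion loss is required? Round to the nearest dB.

15 dB

Fixed contribution from the other source: Σ 10^(L/10) = 10^(76.1/10) = 4.074e+07 (76.10 dB(A)).
To meet 82.1 dB(A) overall, the treated shot-blast cabinet may contribute at most 10^(82.1/10) − 4.074e+07 = 1.214e+08, i.e. 80.84 dB(A).
So the shot-blast cabinet must be reduced from 95.9 to 80.84 dB(A): IL = 15.06 dB.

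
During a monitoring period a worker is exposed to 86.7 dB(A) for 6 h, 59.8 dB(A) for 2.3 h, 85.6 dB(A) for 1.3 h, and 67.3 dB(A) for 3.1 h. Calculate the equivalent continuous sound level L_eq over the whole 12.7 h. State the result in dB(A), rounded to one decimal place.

The energy average is taken in the linear domain: L_eq = 10·log₁₀[(Σ tᵢ·10^(Lᵢ/10))/T], T = 12.7 h.
Σ tᵢ·10^(Lᵢ/10) = 6·10^(86.7/10) + 2.3·10^(59.8/10) + 1.3·10^(85.6/10) + 3.1·10^(67.3/10) = 3.297e+09.
L_eq = 10·log₁₀(3.297e+09/12.7) = 84.14 dB(A).

84.1 dB(A)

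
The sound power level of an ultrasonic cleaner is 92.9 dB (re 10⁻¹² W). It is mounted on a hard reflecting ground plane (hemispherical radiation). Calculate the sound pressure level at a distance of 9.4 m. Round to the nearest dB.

65 dB

Free-field hemispherical radiation: L_p = L_w − 10·log₁₀(2π·r²), r = 9.4 m.
2π·r² = 555.2 m², 10·log₁₀ of that is 27.444 dB.
L_p = 92.9 − 27.444 = 65.46 dB.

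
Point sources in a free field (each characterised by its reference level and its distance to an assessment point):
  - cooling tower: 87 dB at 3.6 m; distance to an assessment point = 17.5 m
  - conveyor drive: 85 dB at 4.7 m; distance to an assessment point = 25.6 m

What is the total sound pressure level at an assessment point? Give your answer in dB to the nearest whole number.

75 dB

Propagate each source to the receiver with L = L_ref − 20·log₁₀(r/r_ref), then add intensities.
cooling tower: 87 − 20·log₁₀(17.5/3.6) = 87 − 13.73 = 73.27 dB.
conveyor drive: 85 − 20·log₁₀(25.6/4.7) = 85 − 14.72 = 70.28 dB.
Σ 10^(L/10) = 3.187e+07 → L_total = 10·log₁₀(3.187e+07) = 75.03 dB.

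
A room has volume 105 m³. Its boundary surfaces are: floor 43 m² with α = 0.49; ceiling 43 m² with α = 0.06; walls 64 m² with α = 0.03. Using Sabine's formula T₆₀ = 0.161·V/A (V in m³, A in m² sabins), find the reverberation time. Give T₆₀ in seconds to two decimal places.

A = Σ Sᵢαᵢ = 43·0.49 + 43·0.06 + 64·0.03 = 25.57 m².
T₆₀ = 0.161·V/A = 0.161·105/25.57 = 0.661 s.

0.66 s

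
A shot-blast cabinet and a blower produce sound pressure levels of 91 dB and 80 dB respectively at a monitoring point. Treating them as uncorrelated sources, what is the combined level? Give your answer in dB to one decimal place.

For uncorrelated sources the intensities add, so convert each level to linear form, sum, and take 10·log₁₀ of the total.
Σ 10^(L/10) = 10^(91/10) + 10^(80/10) = 1.359e+09.
L_total = 10·log₁₀(1.359e+09) = 91.33 dB.

91.3 dB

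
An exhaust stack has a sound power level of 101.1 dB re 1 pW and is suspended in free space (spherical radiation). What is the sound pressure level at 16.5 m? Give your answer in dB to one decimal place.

65.8 dB

The power spreads over a sphere of area 4π·r², so L_p = L_w − 10·log₁₀(4π·r²).
4π·r² = 3421 m², 10·log₁₀ of that is 35.342 dB.
L_p = 101.1 − 35.342 = 65.76 dB.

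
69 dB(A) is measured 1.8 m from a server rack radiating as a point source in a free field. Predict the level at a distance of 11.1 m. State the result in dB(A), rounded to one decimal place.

53.2 dB(A)

For a point source, L₂ = L₁ − 20·log₁₀(r₂/r₁).
L₂ = 69 − 20·log₁₀(11.1/1.8) = 69 − 15.801 = 53.20 dB(A).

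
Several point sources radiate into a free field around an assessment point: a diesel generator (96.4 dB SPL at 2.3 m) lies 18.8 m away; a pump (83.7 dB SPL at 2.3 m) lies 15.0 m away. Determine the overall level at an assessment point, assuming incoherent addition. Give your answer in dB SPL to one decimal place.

78.5 dB SPL

First find each source's level at the receiver (point-source: −20·log₁₀(r/r_ref)), then combine on an intensity basis.
diesel generator: 96.4 − 20·log₁₀(18.8/2.3) = 96.4 − 18.25 = 78.15 dB SPL.
pump: 83.7 − 20·log₁₀(15.0/2.3) = 83.7 − 16.29 = 67.41 dB SPL.
Σ 10^(L/10) = 7.085e+07 → L_total = 10·log₁₀(7.085e+07) = 78.50 dB SPL.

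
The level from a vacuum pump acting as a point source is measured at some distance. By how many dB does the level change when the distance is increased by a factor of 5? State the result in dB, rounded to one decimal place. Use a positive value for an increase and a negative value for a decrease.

Point-source spreading: ΔL = −20·log₁₀(r₂/r₁).
ΔL = −20·log₁₀(5) = -13.98 dB.

-14.0 dB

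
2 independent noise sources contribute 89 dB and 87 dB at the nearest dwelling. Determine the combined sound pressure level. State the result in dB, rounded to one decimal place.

91.1 dB

Incoherent sources combine by intensity addition: L_total = 10·log₁₀(Σ 10^(L_i/10)).
Σ 10^(L/10) = 10^(89/10) + 10^(87/10) = 1.296e+09.
L_total = 10·log₁₀(1.296e+09) = 91.12 dB.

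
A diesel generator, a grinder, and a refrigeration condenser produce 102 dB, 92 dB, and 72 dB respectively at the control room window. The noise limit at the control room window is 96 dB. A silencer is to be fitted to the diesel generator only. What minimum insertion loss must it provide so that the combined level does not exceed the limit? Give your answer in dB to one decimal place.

Fixed contribution from the other sources: Σ 10^(L/10) = 10^(92/10) + 10^(72/10) = 1.601e+09 (92.04 dB).
To meet 96 dB overall, the treated diesel generator may contribute at most 10^(96/10) − 1.601e+09 = 2.380e+09, i.e. 93.77 dB.
So the diesel generator must be reduced from 102 to 93.77 dB: IL = 8.23 dB.

8.2 dB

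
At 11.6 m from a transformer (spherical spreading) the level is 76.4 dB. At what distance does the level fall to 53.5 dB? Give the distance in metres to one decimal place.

For a point source L₁ − L₂ = 20·log₁₀(r₂/r₁), so r₂ = r₁·10^((L₁−L₂)/20).
r₂ = 11.6·10^((76.4−53.5)/20) = 11.6·10^(22.9/20) = 161.98 m.

162.0 m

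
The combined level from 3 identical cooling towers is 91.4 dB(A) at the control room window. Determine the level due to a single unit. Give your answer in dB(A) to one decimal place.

86.6 dB(A)

3 equal contributions raise the level by 10·log₁₀ 3 = 4.771 dB, so each unit alone gives 91.4 − 4.771.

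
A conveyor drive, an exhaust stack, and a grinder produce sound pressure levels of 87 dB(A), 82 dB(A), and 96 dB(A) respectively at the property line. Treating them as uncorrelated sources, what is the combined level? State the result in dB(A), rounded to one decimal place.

96.7 dB(A)

Incoherent sources combine by intensity addition: L_total = 10·log₁₀(Σ 10^(L_i/10)).
Σ 10^(L/10) = 10^(87/10) + 10^(82/10) + 10^(96/10) = 4.641e+09.
L_total = 10·log₁₀(4.641e+09) = 96.67 dB(A).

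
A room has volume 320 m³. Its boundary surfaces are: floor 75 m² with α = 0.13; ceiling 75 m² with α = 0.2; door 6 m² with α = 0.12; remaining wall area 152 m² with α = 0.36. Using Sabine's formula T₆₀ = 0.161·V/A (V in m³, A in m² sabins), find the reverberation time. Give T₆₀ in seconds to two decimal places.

0.64 s

Summing Sᵢαᵢ: 75·0.13 + 75·0.2 + 6·0.12 + 152·0.36 = 80.19 m².
T₆₀ = 0.161 × 320 / 80.19 = 0.642 s.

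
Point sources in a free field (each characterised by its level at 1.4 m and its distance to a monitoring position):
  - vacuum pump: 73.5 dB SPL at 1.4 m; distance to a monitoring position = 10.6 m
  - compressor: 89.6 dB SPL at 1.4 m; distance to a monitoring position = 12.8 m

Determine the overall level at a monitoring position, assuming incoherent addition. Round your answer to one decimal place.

Apply inverse-square spreading to bring every level to the receiver, then sum 10^(L/10).
vacuum pump: 73.5 − 20·log₁₀(10.6/1.4) = 73.5 − 17.58 = 55.92 dB SPL.
compressor: 89.6 − 20·log₁₀(12.8/1.4) = 89.6 − 19.22 = 70.38 dB SPL.
Σ 10^(L/10) = 1.130e+07 → L_total = 10·log₁₀(1.130e+07) = 70.53 dB SPL.

70.5 dB SPL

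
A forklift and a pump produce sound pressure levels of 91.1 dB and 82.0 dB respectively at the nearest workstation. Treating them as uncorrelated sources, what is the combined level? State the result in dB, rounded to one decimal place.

91.6 dB

Incoherent sources combine by intensity addition: L_total = 10·log₁₀(Σ 10^(L_i/10)).
Σ 10^(L/10) = 10^(91.1/10) + 10^(82.0/10) = 1.447e+09.
L_total = 10·log₁₀(1.447e+09) = 91.60 dB.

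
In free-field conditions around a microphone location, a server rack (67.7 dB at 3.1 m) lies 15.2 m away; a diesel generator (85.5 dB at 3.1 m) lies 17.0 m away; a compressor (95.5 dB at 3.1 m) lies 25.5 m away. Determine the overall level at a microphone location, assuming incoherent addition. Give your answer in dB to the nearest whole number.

78 dB

First find each source's level at the receiver (point-source: −20·log₁₀(r/r_ref)), then combine on an intensity basis.
server rack: 67.7 − 20·log₁₀(15.2/3.1) = 67.7 − 13.81 = 53.89 dB.
diesel generator: 85.5 − 20·log₁₀(17.0/3.1) = 85.5 − 14.78 = 70.72 dB.
compressor: 95.5 − 20·log₁₀(25.5/3.1) = 95.5 − 18.30 = 77.20 dB.
Σ 10^(L/10) = 6.448e+07 → L_total = 10·log₁₀(6.448e+07) = 78.09 dB.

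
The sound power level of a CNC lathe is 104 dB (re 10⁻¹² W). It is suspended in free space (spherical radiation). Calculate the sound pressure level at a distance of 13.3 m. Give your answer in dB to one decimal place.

70.5 dB

L_p = L_w − 10·log₁₀(4π·r²) with r = 13.3 m.
4π·r² = 2223 m², 10·log₁₀ of that is 33.469 dB.
L_p = 104 − 33.469 = 70.53 dB.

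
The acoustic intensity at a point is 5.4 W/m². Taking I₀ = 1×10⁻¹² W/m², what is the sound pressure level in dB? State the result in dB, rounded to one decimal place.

L = 10·log₁₀(I/I₀) = 10·log₁₀(5.4/10⁻¹²) = 10·log₁₀(5.4×10^12).
L = 10·(0.7324 + 12) = 127.32 dB.

127.3 dB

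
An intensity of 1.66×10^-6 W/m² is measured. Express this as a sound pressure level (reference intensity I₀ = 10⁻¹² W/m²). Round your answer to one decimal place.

I/I₀ = 1.66×10^-6/10⁻¹² = 1.66×10^6, and L = 10·log₁₀(I/I₀).
L = 10·(0.2201 + 6) = 62.20 dB.

62.2 dB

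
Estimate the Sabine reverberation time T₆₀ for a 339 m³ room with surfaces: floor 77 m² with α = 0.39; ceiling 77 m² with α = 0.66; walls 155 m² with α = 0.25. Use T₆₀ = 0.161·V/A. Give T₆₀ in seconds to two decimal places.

A = Σ Sᵢαᵢ = 77·0.39 + 77·0.66 + 155·0.25 = 119.60 m².
T₆₀ = 0.161·V/A = 0.161·339/119.60 = 0.456 s.

0.46 s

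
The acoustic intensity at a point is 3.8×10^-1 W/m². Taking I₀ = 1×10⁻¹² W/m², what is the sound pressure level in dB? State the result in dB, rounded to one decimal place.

115.8 dB

I/I₀ = 3.8×10^-1/10⁻¹² = 3.8×10^11, and L = 10·log₁₀(I/I₀).
L = 10·(0.5798 + 11) = 115.80 dB.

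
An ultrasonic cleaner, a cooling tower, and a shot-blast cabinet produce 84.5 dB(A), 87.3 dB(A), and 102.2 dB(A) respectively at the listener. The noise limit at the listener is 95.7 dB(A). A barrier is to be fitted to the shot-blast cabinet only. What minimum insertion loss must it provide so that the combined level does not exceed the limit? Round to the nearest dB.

8 dB

Everything except the shot-blast cabinet sums to 10^(84.5/10) + 10^(87.3/10) = 8.189e+08 in linear terms, 89.13 dB(A).
The limit corresponds to 10^(95.7/10) = 3.715e+09; subtracting the fixed part leaves 2.896e+09 for the shot-blast cabinet, i.e. 94.62 dB(A).
Required insertion loss = 102.2 − 94.62 = 7.58 dB.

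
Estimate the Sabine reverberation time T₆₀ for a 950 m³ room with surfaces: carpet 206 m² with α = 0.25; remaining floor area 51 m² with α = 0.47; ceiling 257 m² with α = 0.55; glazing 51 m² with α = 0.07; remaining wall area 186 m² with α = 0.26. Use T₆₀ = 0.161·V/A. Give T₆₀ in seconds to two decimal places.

Summing Sᵢαᵢ: 206·0.25 + 51·0.47 + 257·0.55 + 51·0.07 + 186·0.26 = 268.75 m².
T₆₀ = 0.161·V/A = 0.161·950/268.75 = 0.569 s.

0.57 s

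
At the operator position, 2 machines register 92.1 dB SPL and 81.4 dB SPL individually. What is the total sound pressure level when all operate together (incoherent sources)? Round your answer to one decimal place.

92.5 dB SPL

Incoherent sources combine by intensity addition: L_total = 10·log₁₀(Σ 10^(L_i/10)).
Σ 10^(L/10) = 10^(92.1/10) + 10^(81.4/10) = 1.760e+09.
L_total = 10·log₁₀(1.760e+09) = 92.45 dB SPL.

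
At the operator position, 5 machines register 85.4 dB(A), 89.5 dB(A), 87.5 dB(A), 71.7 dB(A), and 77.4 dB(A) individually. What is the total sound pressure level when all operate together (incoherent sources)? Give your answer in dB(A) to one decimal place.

Incoherent sources combine by intensity addition: L_total = 10·log₁₀(Σ 10^(L_i/10)).
Σ 10^(L/10) = 10^(85.4/10) + 10^(89.5/10) + 10^(87.5/10) + 10^(71.7/10) + 10^(77.4/10) = 1.870e+09.
L_total = 10·log₁₀(1.870e+09) = 92.72 dB(A).

92.7 dB(A)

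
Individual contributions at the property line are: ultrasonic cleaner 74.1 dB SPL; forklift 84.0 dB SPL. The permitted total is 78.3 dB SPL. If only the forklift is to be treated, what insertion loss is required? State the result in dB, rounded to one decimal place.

7.8 dB

The untreated sources together contribute 10^(74.1/10) = 2.570e+07, i.e. 74.10 dB SPL.
To meet 78.3 dB SPL overall, the treated forklift may contribute at most 10^(78.3/10) − 2.570e+07 = 4.190e+07, i.e. 76.22 dB SPL.
Required insertion loss = 84.0 − 76.22 = 7.78 dB.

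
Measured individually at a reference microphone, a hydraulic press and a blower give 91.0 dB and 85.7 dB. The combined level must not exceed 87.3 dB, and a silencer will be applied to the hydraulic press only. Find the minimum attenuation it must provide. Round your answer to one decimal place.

The untreated sources together contribute 10^(85.7/10) = 3.715e+08, i.e. 85.70 dB.
The limit corresponds to 10^(87.3/10) = 5.370e+08; subtracting the fixed part leaves 1.655e+08 for the hydraulic press, i.e. 82.19 dB.
So the hydraulic press must be reduced from 91.0 to 82.19 dB: IL = 8.81 dB.

8.8 dB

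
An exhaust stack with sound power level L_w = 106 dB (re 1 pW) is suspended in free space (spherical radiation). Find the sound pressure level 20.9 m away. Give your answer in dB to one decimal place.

Free-field spherical radiation: L_p = L_w − 10·log₁₀(4π·r²), r = 20.9 m.
4π·r² = 5489 m², 10·log₁₀ of that is 37.395 dB.
L_p = 106 − 37.395 = 68.60 dB.

68.6 dB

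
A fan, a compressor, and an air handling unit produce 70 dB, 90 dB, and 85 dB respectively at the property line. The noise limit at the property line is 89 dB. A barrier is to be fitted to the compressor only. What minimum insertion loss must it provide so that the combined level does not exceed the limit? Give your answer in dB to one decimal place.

The untreated sources together contribute 10^(70/10) + 10^(85/10) = 3.262e+08, i.e. 85.14 dB.
The limit corresponds to 10^(89/10) = 7.943e+08; subtracting the fixed part leaves 4.681e+08 for the compressor, i.e. 86.70 dB.
Required insertion loss = 90 − 86.70 = 3.30 dB.

3.3 dB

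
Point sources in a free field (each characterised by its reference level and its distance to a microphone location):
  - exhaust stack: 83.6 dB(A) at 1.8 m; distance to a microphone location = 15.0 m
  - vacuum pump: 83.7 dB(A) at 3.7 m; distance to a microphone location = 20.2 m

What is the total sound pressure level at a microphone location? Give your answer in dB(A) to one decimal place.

First find each source's level at the receiver (point-source: −20·log₁₀(r/r_ref)), then combine on an intensity basis.
exhaust stack: 83.6 − 20·log₁₀(15.0/1.8) = 83.6 − 18.42 = 65.18 dB(A).
vacuum pump: 83.7 − 20·log₁₀(20.2/3.7) = 83.7 − 14.74 = 68.96 dB(A).
Σ 10^(L/10) = 1.116e+07 → L_total = 10·log₁₀(1.116e+07) = 70.48 dB(A).

70.5 dB(A)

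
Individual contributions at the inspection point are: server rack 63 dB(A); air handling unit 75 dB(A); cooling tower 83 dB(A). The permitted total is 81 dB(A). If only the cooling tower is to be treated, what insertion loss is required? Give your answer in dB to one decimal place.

Everything except the cooling tower sums to 10^(63/10) + 10^(75/10) = 3.362e+07 in linear terms, 75.27 dB(A).
To meet 81 dB(A) overall, the treated cooling tower may contribute at most 10^(81/10) − 3.362e+07 = 9.227e+07, i.e. 79.65 dB(A).
So the cooling tower must be reduced from 83 to 79.65 dB(A): IL = 3.35 dB.

3.3 dB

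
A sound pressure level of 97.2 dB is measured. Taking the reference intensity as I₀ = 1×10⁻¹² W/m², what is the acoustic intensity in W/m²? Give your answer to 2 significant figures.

I/I₀ = 10^(97.2/10) = 5.248e+09, so I = 5.248e+09 × 10⁻¹² W/m².

0.0052 W/m²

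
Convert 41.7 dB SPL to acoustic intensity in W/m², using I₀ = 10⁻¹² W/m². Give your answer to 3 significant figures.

I/I₀ = 10^(41.7/10) = 1.479e+04, so I = 1.479e+04 × 10⁻¹² W/m².

1.48e-08 W/m²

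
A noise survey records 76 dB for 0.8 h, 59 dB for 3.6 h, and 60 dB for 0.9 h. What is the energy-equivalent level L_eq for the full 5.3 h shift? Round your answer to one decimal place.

The energy average is taken in the linear domain: L_eq = 10·log₁₀[(Σ tᵢ·10^(Lᵢ/10))/T], T = 5.3 h.
Σ tᵢ·10^(Lᵢ/10) = 0.8·10^(76/10) + 3.6·10^(59/10) + 0.9·10^(60/10) = 3.561e+07.
L_eq = 10·log₁₀(3.561e+07/5.3) = 68.27 dB.

68.3 dB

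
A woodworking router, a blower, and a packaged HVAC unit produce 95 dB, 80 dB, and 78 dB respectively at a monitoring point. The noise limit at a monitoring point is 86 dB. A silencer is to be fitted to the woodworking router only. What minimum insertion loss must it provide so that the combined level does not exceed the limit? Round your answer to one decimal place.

Fixed contribution from the other sources: Σ 10^(L/10) = 10^(80/10) + 10^(78/10) = 1.631e+08 (82.12 dB).
The limit corresponds to 10^(86/10) = 3.981e+08; subtracting the fixed part leaves 2.350e+08 for the woodworking router, i.e. 83.71 dB.
So the woodworking router must be reduced from 95 to 83.71 dB: IL = 11.29 dB.

11.3 dB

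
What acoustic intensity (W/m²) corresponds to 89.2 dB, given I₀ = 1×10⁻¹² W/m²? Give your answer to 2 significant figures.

L = 10·log₁₀(I/I₀) ⇒ I = I₀·10^(L/10) = 10⁻¹² × 10^8.92.

0.00083 W/m²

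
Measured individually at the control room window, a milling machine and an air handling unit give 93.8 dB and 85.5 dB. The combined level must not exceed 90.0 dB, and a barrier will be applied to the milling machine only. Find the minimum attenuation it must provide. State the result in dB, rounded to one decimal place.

Fixed contribution from the other source: Σ 10^(L/10) = 10^(85.5/10) = 3.548e+08 (85.50 dB).
The limit corresponds to 10^(90.0/10) = 1.000e+09; subtracting the fixed part leaves 6.452e+08 for the milling machine, i.e. 88.10 dB.
So the milling machine must be reduced from 93.8 to 88.10 dB: IL = 5.70 dB.

5.7 dB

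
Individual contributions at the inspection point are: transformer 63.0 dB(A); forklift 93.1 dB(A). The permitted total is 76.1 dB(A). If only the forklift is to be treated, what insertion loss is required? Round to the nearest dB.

17 dB

Fixed contribution from the other source: Σ 10^(L/10) = 10^(63.0/10) = 1.995e+06 (63.00 dB(A)).
To meet 76.1 dB(A) overall, the treated forklift may contribute at most 10^(76.1/10) − 1.995e+06 = 3.874e+07, i.e. 75.88 dB(A).
So the forklift must be reduced from 93.1 to 75.88 dB(A): IL = 17.22 dB.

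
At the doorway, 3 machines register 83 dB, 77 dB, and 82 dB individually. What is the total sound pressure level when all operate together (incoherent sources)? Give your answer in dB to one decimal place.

86.1 dB

Incoherent sources combine by intensity addition: L_total = 10·log₁₀(Σ 10^(L_i/10)).
Σ 10^(L/10) = 10^(83/10) + 10^(77/10) + 10^(82/10) = 4.081e+08.
L_total = 10·log₁₀(4.081e+08) = 86.11 dB.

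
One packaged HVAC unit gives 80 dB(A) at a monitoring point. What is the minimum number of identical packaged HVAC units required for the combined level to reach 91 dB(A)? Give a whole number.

The shortfall is 91 − 80 = 11.0 dB, and N units add 10·log₁₀ N, so need 10·log₁₀ N ≥ 11.0.
N ≥ 10^(11.0/10) = 12.589, so N = 13.

13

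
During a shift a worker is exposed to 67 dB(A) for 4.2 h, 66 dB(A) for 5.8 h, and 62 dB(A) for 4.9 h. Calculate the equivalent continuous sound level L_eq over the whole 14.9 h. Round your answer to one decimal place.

65.4 dB(A)

L_eq = 10·log₁₀[(1/T)·Σ tᵢ·10^(Lᵢ/10)] with T = 14.9 h.
Σ tᵢ·10^(Lᵢ/10) = 4.2·10^(67/10) + 5.8·10^(66/10) + 4.9·10^(62/10) = 5.191e+07.
L_eq = 10·log₁₀(5.191e+07/14.9) = 65.42 dB(A).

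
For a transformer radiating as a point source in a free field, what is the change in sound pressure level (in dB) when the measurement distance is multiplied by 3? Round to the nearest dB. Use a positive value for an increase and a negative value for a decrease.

With spherical spreading the level changes by −20·log₁₀(r₂/r₁).
ΔL = −20·log₁₀(3) = -9.54 dB.

-10 dB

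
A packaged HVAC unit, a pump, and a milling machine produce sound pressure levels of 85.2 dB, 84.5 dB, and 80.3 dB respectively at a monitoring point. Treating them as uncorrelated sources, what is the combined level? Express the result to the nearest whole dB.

89 dB

Incoherent sources combine by intensity addition: L_total = 10·log₁₀(Σ 10^(L_i/10)).
Σ 10^(L/10) = 10^(85.2/10) + 10^(84.5/10) + 10^(80.3/10) = 7.201e+08.
L_total = 10·log₁₀(7.201e+08) = 88.57 dB.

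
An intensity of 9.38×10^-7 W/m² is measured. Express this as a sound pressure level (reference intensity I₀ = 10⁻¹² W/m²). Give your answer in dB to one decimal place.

59.7 dB

Dividing by I₀ shifts the exponent by 12: I/I₀ = 9.38×10^5.
L = 10·(0.9722 + 5) = 59.72 dB.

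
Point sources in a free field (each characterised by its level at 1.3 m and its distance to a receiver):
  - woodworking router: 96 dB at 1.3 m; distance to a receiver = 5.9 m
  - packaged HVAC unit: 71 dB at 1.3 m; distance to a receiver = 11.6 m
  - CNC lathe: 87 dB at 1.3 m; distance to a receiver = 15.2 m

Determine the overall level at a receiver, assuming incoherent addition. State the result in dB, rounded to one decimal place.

Apply inverse-square spreading to bring every level to the receiver, then sum 10^(L/10).
woodworking router: 96 − 20·log₁₀(5.9/1.3) = 96 − 13.14 = 82.86 dB.
packaged HVAC unit: 71 − 20·log₁₀(11.6/1.3) = 71 − 19.01 = 51.99 dB.
CNC lathe: 87 − 20·log₁₀(15.2/1.3) = 87 − 21.36 = 65.64 dB.
Σ 10^(L/10) = 1.971e+08 → L_total = 10·log₁₀(1.971e+08) = 82.95 dB.

82.9 dB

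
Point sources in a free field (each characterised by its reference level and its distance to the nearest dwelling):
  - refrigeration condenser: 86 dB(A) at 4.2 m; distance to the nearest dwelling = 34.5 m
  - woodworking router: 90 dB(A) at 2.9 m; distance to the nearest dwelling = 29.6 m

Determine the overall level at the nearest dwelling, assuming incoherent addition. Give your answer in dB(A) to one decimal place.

First find each source's level at the receiver (point-source: −20·log₁₀(r/r_ref)), then combine on an intensity basis.
refrigeration condenser: 86 − 20·log₁₀(34.5/4.2) = 86 − 18.29 = 67.71 dB(A).
woodworking router: 90 − 20·log₁₀(29.6/2.9) = 90 − 20.18 = 69.82 dB(A).
Σ 10^(L/10) = 1.550e+07 → L_total = 10·log₁₀(1.550e+07) = 71.90 dB(A).

71.9 dB(A)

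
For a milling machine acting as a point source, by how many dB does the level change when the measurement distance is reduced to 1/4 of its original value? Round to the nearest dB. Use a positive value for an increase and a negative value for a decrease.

+12 dB

A point source loses 6 dB per doubling of distance; generally ΔL = −20·log₁₀(r₂/r₁).
ΔL = −20·log₁₀(0.25) = +12.04 dB.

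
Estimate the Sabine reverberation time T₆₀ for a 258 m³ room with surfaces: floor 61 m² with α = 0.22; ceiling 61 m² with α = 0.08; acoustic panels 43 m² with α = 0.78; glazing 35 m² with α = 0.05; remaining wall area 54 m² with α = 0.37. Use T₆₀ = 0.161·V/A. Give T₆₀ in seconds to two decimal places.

A = Σ Sᵢαᵢ = 61·0.22 + 61·0.08 + 43·0.78 + 35·0.05 + 54·0.37 = 73.57 m².
T₆₀ = 0.161 × 258 / 73.57 = 0.565 s.

0.56 s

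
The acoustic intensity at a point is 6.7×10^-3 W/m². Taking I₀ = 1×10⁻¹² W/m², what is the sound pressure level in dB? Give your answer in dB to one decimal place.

98.3 dB

I/I₀ = 6.7×10^-3/10⁻¹² = 6.7×10^9, and L = 10·log₁₀(I/I₀).
L = 10·(0.8261 + 9) = 98.26 dB.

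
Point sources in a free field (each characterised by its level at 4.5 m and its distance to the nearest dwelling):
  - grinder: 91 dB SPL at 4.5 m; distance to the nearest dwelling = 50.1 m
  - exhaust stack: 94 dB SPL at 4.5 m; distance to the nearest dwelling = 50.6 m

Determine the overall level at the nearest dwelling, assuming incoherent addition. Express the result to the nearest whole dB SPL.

75 dB SPL

First find each source's level at the receiver (point-source: −20·log₁₀(r/r_ref)), then combine on an intensity basis.
grinder: 91 − 20·log₁₀(50.1/4.5) = 91 − 20.93 = 70.07 dB SPL.
exhaust stack: 94 − 20·log₁₀(50.6/4.5) = 94 − 21.02 = 72.98 dB SPL.
Σ 10^(L/10) = 3.002e+07 → L_total = 10·log₁₀(3.002e+07) = 74.77 dB SPL.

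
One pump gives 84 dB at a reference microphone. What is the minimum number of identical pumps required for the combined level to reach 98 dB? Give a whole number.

N identical sources give L₁ + 10·log₁₀ N, so require 10·log₁₀ N ≥ 98 − 84 = 14.0 dB.
N ≥ 10^(14.0/10) = 25.119, so N = 26.

26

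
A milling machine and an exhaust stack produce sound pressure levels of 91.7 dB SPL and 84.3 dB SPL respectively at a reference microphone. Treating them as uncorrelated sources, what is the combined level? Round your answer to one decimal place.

Incoherent sources combine by intensity addition: L_total = 10·log₁₀(Σ 10^(L_i/10)).
Σ 10^(L/10) = 10^(91.7/10) + 10^(84.3/10) = 1.748e+09.
L_total = 10·log₁₀(1.748e+09) = 92.43 dB SPL.

92.4 dB SPL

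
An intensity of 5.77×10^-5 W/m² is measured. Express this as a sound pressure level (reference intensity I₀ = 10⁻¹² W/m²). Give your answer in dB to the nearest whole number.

78 dB

I/I₀ = 5.77×10^-5/10⁻¹² = 5.77×10^7, and L = 10·log₁₀(I/I₀).
L = 10·(0.7612 + 7) = 77.61 dB.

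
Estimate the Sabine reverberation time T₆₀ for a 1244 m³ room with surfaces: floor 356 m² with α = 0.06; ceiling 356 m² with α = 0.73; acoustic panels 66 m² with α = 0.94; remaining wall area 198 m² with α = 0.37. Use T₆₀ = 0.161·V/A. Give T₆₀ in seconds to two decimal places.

0.48 s

A = Σ Sᵢαᵢ = 356·0.06 + 356·0.73 + 66·0.94 + 198·0.37 = 416.54 m².
T₆₀ = 0.161·V/A = 0.161·1244/416.54 = 0.481 s.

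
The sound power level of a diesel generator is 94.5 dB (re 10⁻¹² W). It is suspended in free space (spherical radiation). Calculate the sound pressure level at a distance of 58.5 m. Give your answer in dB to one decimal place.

48.2 dB

Free-field spherical radiation: L_p = L_w − 10·log₁₀(4π·r²), r = 58.5 m.
4π·r² = 4.301e+04 m², 10·log₁₀ of that is 46.335 dB.
L_p = 94.5 − 46.335 = 48.16 dB.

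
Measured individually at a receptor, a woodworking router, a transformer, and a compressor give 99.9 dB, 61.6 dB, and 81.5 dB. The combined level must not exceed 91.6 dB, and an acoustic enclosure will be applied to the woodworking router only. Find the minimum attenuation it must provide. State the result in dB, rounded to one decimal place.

Fixed contribution from the other sources: Σ 10^(L/10) = 10^(61.6/10) + 10^(81.5/10) = 1.427e+08 (81.54 dB).
The limit corresponds to 10^(91.6/10) = 1.445e+09; subtracting the fixed part leaves 1.303e+09 for the woodworking router, i.e. 91.15 dB.
Required insertion loss = 99.9 − 91.15 = 8.75 dB.

8.8 dB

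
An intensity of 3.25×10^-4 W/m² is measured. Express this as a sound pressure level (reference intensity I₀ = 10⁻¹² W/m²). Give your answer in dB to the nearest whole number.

Dividing by I₀ shifts the exponent by 12: I/I₀ = 3.25×10^8.
L = 10·(0.5119 + 8) = 85.12 dB.

85 dB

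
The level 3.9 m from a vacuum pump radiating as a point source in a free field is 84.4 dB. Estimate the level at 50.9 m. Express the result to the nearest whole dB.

Spherical spreading from a point source gives a 20·log₁₀(r₂/r₁) drop.
L₂ = 84.4 − 20·log₁₀(50.9/3.9) = 84.4 − 22.313 = 62.09 dB.

62 dB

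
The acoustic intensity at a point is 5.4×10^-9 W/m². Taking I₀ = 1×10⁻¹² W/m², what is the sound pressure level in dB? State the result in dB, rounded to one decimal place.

37.3 dB

I/I₀ = 5.4×10^-9/10⁻¹² = 5.4×10^3, and L = 10·log₁₀(I/I₀).
L = 10·(0.7324 + 3) = 37.32 dB.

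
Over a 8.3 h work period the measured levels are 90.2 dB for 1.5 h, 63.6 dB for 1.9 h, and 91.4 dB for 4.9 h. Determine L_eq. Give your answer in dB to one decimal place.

90.0 dB

Weight each interval's intensity by its duration and average over T = 8.3 h:
Σ tᵢ·10^(Lᵢ/10) = 1.5·10^(90.2/10) + 1.9·10^(63.6/10) + 4.9·10^(91.4/10) = 8.339e+09.
L_eq = 10·log₁₀(8.339e+09/8.3) = 90.02 dB.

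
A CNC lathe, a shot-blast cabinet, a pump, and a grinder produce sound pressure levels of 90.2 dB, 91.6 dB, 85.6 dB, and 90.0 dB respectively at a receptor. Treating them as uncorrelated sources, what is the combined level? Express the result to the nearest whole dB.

For uncorrelated sources the intensities add, so convert each level to linear form, sum, and take 10·log₁₀ of the total.
Σ 10^(L/10) = 10^(90.2/10) + 10^(91.6/10) + 10^(85.6/10) + 10^(90.0/10) = 3.856e+09.
L_total = 10·log₁₀(3.856e+09) = 95.86 dB.

96 dB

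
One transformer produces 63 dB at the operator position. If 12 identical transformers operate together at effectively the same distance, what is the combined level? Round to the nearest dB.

With 12 equal, uncorrelated contributions the intensity is 12× that of one unit, giving a rise of 10·log₁₀ 12.
L_total = 63 + 10·log₁₀(12) = 63 + 10.792 = 73.79 dB.

74 dB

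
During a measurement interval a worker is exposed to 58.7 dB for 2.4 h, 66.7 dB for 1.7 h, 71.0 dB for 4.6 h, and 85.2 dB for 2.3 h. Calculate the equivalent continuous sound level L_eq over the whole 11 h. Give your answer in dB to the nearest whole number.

79 dB

L_eq = 10·log₁₀[(1/T)·Σ tᵢ·10^(Lᵢ/10)] with T = 11 h.
Σ tᵢ·10^(Lᵢ/10) = 2.4·10^(58.7/10) + 1.7·10^(66.7/10) + 4.6·10^(71.0/10) + 2.3·10^(85.2/10) = 8.292e+08.
L_eq = 10·log₁₀(8.292e+08/11) = 78.77 dB.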